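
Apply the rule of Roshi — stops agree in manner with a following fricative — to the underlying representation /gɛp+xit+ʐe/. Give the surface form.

[gɛɸxisʐe]

The rule targets /p/ (voiceless bilabial stop), which sits before the trigger /x/ (fricative).
A voiceless bilabial fricative is [ɸ], so the surface segment is [ɸ].
The same rule applies at the second boundary: /t/ → [s] next to /ʐ/.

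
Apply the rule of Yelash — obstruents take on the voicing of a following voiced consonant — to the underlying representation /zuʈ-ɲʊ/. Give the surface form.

[zuɖɲʊ]

The rule targets /ʈ/ (voiceless retroflex stop), which sits before the trigger /ɲ/ (voiced).
The voiced retroflex stop is [ɖ], so /ʈ/ → [ɖ].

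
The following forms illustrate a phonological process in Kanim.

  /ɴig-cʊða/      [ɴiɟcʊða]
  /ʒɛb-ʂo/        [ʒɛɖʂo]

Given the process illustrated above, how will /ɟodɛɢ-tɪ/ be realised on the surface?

The data show regressive place assimilation: /g/ → [ɟ] before /c/; /b/ → [ɖ] before /ʂ/. In each pair only place changes, matching the following consonant, while manner and voice stay constant.
/ɢ/ is a voiced uvular stop. The following trigger /t/ is alveolar, so /ɢ/ must become alveolar as well.
Changing only its place to alveolar gives [d] — the voiced alveolar stop.

[ɟodɛdtɪ]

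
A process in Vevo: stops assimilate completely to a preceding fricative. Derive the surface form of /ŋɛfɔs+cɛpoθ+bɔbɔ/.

[ŋɛfɔssɛpoθθɔbɔ]

/c/ is the segment targeted by the rule; it sits immediately after /s/, so it assimilates completely and surfaces as [s].
At the second juncture, /b/ likewise becomes [θ] adjacent to /θ/.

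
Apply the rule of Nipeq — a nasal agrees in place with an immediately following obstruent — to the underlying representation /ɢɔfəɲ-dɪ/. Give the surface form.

The rule targets /ɲ/ (voiced palatal nasal), which sits before the trigger /d/ (alveolar).
Changing only its place to alveolar gives [n] — the voiced alveolar nasal.

[ɢɔfəndɪ]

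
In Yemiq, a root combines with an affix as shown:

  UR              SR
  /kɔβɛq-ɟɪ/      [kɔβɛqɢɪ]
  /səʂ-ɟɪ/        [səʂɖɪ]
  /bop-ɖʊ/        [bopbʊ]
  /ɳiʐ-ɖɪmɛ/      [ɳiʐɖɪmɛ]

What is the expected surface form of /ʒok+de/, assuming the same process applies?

[ʒokge]

The data show progressive place assimilation: /ɟ/ → [ɢ] after /q/; /ɟ/ → [ɖ] after /ʂ/; /ɖ/ → [b] after /p/. In each pair only place changes, matching the preceding consonant, while manner and voice stay constant.
Nothing changes in [ɳiʐɖɪmɛ]: there the adjacent consonants already agree in place (/ɖ/ and /ʐ/ are both retroflex), so this form is consistent with the same rule.
The rule targets /d/ (voiced alveolar stop), which sits after the trigger /k/ (velar).
The voiced velar stop is [g], so /d/ → [g].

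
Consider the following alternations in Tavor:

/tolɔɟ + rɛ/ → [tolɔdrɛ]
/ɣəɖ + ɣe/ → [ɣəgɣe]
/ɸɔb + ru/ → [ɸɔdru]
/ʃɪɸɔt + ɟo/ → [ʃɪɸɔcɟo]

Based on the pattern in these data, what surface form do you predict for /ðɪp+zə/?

The data show regressive place assimilation: /ɟ/ → [d] before /r/; /ɖ/ → [g] before /ɣ/; /b/ → [d] before /r/; /t/ → [c] before /ɟ/. In each pair only place changes, matching the following consonant, while manner and voice stay constant.
The rule targets /p/ (voiceless bilabial stop), which sits before the trigger /z/ (alveolar).
A voiceless alveolar stop is [t], so the surface segment is [t].

[ðɪtzə]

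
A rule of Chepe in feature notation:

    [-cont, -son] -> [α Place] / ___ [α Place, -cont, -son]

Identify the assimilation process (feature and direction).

regressive place assimilation

The rule copies the place features (abbreviated [Place]) from the environment onto the target, so the assimilating feature is place.
Since the environment is written after the underscore, the trigger follows the target; the direction is regressive.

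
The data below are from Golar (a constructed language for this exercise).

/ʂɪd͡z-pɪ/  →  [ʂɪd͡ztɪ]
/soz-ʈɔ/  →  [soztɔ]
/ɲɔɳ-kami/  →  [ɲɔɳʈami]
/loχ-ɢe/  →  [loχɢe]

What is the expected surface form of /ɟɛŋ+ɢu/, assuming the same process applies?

[ɟɛŋgu]

The data show progressive place assimilation: /p/ → [t] after /d͡z/; /ʈ/ → [t] after /z/; /k/ → [ʈ] after /ɳ/. In each pair only place changes, matching the preceding consonant, while manner and voice stay constant.
No alternation appears in [loχɢe]: there the adjacent consonants already agree in place (/ɢ/ and /χ/ are both uvular), so this form is consistent with the same rule.
/ɢ/ is a voiced uvular stop. The preceding trigger /ŋ/ is velar, so /ɢ/ must become velar as well.
A voiced velar stop is [g], so the surface segment is [g].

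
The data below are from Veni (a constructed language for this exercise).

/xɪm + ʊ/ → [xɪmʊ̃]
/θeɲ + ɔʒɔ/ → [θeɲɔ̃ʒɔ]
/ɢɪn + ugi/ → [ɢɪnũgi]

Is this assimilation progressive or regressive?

The vowel /ʊ/ surfaces as nasalised [ʊ̃] next to the preceding nasal /m/ — it has acquired the [+nasal] feature of its neighbour.
The other forms show the same pattern: /ɔ/ → [ɔ̃] after /ɲ/; /u/ → [ũ] after /n/ — each time a vowel is nasalised next to a preceding nasal.
Because the conditioning nasal is to the left of the vowel that changes, the process is progressive (perseverative).

progressive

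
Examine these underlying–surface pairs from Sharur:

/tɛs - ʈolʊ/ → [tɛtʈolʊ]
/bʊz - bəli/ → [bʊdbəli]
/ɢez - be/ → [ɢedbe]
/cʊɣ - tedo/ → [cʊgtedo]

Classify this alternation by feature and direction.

The segment that alternates is /s/, which surfaces as [t] when adjacent to /ʈ/.
The change fricative → stop matches the manner of the following /ʈ/, identifying this as manner assimilation.
Place and voice are unchanged, so the assimilation is partial, not total.
The same holds elsewhere in the data: /z/ → [d] before /b/ (fricative → stop, matching a stop); /ɣ/ → [g] before /t/ (fricative → stop, matching a stop) — only manner changes, and always toward the following segment.
The trigger is the following segment, so the direction is regressive (anticipatory).

regressive manner assimilation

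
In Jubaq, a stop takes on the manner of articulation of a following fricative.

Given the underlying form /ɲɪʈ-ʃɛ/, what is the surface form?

[ɲɪʂʃɛ]

The rule targets /ʈ/ (voiceless retroflex stop), which sits before the trigger /ʃ/ (fricative).
The voiceless retroflex fricative is [ʂ], so /ʈ/ → [ʂ].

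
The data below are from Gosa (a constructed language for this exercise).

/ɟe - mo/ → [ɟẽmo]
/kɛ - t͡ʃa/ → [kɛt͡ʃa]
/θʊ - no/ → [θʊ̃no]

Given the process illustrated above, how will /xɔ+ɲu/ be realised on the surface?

[xɔ̃ɲu]

The data show regressive nasality assimilation (vowel nasalisation): /e/ → [ẽ] before /m/; /ʊ/ → [ʊ̃] before /n/ — a vowel is nasalised by an immediately following nasal consonant.
No change occurs in [kɛt͡ʃa] because the vowel at the boundary is adjacent to an oral consonant, not a nasal (/ɛ/ next to /t͡ʃ/).
The vowel /ɔ/ is adjacent to the following nasal /ɲ/, so it acquires [+nasal] and surfaces as [ɔ̃].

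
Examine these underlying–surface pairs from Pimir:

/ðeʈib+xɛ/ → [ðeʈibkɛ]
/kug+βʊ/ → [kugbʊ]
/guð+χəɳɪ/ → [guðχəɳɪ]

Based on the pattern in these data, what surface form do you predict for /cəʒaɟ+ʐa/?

[cəʒaɟɖa]

The data show progressive manner assimilation: /x/ → [k] after /b/; /β/ → [b] after /g/. In each pair only manner changes, matching the preceding consonant, while place and voice stay constant.
Nothing changes in [guðχəɳɪ]: there the adjacent consonants already agree in manner (/χ/ and /ð/ are both fricatives), so this form is consistent with the same rule.
/ʐ/ is a voiced retroflex fricative. The preceding trigger /ɟ/ is a stop, so /ʐ/ must become a stop as well.
Changing only its manner to stop gives [ɖ] — the voiced retroflex stop.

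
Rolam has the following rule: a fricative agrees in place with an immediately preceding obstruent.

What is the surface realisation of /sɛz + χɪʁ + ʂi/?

/χ/ is a voiceless uvular fricative. The preceding trigger /z/ is alveolar, so /χ/ must become alveolar as well.
Changing only its place to alveolar gives [s] — the voiceless alveolar fricative.
The same rule applies at the second boundary: /ʂ/ → [χ] next to /ʁ/.

[sɛzsɪʁχi]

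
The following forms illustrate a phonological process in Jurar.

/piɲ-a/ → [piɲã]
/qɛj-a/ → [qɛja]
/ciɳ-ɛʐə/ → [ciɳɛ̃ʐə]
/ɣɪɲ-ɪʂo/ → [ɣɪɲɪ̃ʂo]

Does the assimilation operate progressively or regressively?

The vowel /a/ surfaces as nasalised [ã] next to the preceding nasal /ɲ/ — it has acquired the [+nasal] feature of its neighbour.
Likewise in the remaining data: /ɛ/ → [ɛ̃] after /ɳ/; /ɪ/ → [ɪ̃] after /ɲ/ — each time a vowel is nasalised next to a preceding nasal.
No change occurs in [qɛja] because the vowel at the boundary is adjacent to an oral consonant, not a nasal (/a/ next to /j/).
Because the conditioning nasal is to the left of the vowel that changes, the process is progressive (perseverative).

progressive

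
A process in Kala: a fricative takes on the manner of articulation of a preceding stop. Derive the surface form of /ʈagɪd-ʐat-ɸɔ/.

The rule targets /ʐ/ (voiced retroflex fricative), which sits after the trigger /d/ (stop).
A voiced retroflex stop is [ɖ], so the surface segment is [ɖ].
The same rule applies at the second boundary: /ɸ/ → [p] next to /t/.

[ʈagɪdɖatpɔ]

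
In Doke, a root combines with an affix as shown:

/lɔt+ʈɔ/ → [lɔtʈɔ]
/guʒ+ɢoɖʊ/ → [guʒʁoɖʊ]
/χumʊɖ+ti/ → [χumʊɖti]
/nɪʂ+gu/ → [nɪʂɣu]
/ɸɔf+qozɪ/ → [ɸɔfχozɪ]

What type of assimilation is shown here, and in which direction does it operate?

Comparing underlying and surface forms, /ɢ/ → [ʁ] is the alternation; the neighbouring /ʒ/ is constant.
/ɢ/ is a stop while /ʒ/ is a fricative; the output [ʁ] is a fricative, matching the trigger — so the feature that spreads is manner.
Place and voice are unchanged, so the assimilation is partial, not total.
The other alternating forms pattern the same way: /g/ → [ɣ] after /ʂ/ (stop → fricative, matching a fricative); /q/ → [χ] after /f/ (stop → fricative, matching a fricative) — only manner changes, and always toward the preceding segment.
No alternation appears in [lɔtʈɔ], [χumʊɖti]: there the adjacent consonants already agree in manner (/ʈ/ and /t/ are both stops; /t/ and /ɖ/ are both stops), so these forms are consistent with the same rule.
Since the segment that changes follows the conditioning segment, the assimilation is progressive.

progressive manner assimilation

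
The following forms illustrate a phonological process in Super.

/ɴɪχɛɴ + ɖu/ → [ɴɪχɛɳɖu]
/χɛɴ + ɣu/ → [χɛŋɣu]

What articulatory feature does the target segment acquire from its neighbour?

place

The segment that alternates is /ɴ/, which surfaces as [ɳ] when adjacent to /ɖ/.
The change uvular → retroflex matches the place of the following /ɖ/, identifying this as place assimilation.
Checking the remaining alternation: /ɴ/ → [ŋ] before /ɣ/ (uvular → velar, matching velar) — only place changes, and always toward the following segment.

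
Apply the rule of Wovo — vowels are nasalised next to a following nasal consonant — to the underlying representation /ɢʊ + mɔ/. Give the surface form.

/ʊ/ sits next to the nasal /m/ and is therefore nasalised to [ʊ̃].

[ɢʊ̃mɔ]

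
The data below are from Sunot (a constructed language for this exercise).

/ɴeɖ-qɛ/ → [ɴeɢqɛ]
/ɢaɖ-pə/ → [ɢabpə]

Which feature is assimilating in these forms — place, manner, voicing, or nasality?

place

The segment that alternates is /ɖ/, which surfaces as [ɢ] when adjacent to /q/.
The change retroflex → uvular matches the place of the following /q/, identifying this as place assimilation.
The other alternating form patterns the same way: /ɖ/ → [b] before /p/ (retroflex → bilabial, matching bilabial) — only place changes, and always toward the following segment.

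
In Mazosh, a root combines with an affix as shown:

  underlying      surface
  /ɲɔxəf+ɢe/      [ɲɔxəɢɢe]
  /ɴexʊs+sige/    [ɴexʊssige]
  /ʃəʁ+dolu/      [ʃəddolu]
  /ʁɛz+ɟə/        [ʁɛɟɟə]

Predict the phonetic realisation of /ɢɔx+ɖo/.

[ɢɔɖɖo]

The data show regressive total assimilation (/f/ → [ɢ] before /ɢ/; /ʁ/ → [d] before /d/; /z/ → [ɟ] before /ɟ/): in every case the target segment becomes identical to its following neighbour, copying more than a single feature.
In [ɴexʊssige] the two consonants at the boundary are already identical (/s/ + /s/), so the rule applies vacuously and nothing changes.
/x/ is the segment targeted by the rule; it sits immediately before /ɖ/, so it assimilates completely and surfaces as [ɖ].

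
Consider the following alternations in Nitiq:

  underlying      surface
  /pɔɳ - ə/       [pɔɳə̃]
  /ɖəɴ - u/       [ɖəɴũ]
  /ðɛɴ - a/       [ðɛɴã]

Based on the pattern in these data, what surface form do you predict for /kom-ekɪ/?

The data show progressive nasality assimilation (vowel nasalisation): /ə/ → [ə̃] after /ɳ/; /u/ → [ũ] after /ɴ/; /a/ → [ã] after /ɴ/ — a vowel is nasalised by an immediately preceding nasal consonant.
/e/ sits next to the nasal /m/ and is therefore nasalised to [ẽ].

[komẽkɪ]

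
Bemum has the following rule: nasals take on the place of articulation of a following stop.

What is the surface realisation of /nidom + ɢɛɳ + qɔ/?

[nidoɴɢɛɴqɔ]

The rule targets /m/ (voiced bilabial nasal), which sits before the trigger /ɢ/ (uvular).
The voiced uvular nasal is [ɴ], so /m/ → [ɴ].
The same rule applies at the second boundary: /ɳ/ → [ɴ] next to /q/.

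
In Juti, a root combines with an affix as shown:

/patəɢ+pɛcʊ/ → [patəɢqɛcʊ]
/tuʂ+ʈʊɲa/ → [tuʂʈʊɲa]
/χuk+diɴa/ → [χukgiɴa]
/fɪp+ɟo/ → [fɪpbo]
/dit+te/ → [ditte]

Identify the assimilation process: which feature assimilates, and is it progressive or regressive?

Underlying /p/ is realised as [q] next to /ɢ/; /ɢ/ itself does not change.
The change bilabial → uvular matches the place of the preceding /ɢ/, identifying this as place assimilation.
Manner and voice are unchanged, so the assimilation is partial, not total.
Checking the remaining alternations: /d/ → [g] after /k/ (alveolar → velar, matching velar); /ɟ/ → [b] after /p/ (palatal → bilabial, matching bilabial) — only place changes, and always toward the preceding segment.
No alternation appears in [tuʂʈʊɲa], [ditte]: there the adjacent consonants already agree in place (/ʈ/ and /ʂ/ are both retroflex; /t/ and /t/ are both alveolar), so these forms are consistent with the same rule.
Since the segment that changes follows the conditioning segment, the assimilation is progressive.

progressive place assimilation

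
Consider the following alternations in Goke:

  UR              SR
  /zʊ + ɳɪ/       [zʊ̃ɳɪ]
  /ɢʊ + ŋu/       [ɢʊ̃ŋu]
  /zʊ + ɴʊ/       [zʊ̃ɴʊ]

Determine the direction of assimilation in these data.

regressive

The vowel /ʊ/ surfaces as nasalised [ʊ̃] next to the following nasal /ɳ/ — it has acquired the [+nasal] feature of its neighbour.
The other forms show the same pattern: /ʊ/ → [ʊ̃] before /ŋ/; /ʊ/ → [ʊ̃] before /ɴ/ — each time a vowel is nasalised next to a following nasal.
Because the conditioning nasal is to the right of the vowel that changes, the process is regressive (anticipatory).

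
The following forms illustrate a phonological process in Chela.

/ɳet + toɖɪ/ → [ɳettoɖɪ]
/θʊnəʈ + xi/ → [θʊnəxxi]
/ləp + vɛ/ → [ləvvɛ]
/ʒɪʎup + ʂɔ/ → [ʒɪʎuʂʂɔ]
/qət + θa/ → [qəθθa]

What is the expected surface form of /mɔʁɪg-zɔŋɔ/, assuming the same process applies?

[mɔʁɪzzɔŋɔ]

The data show regressive total assimilation (/ʈ/ → [x] before /x/; /p/ → [v] before /v/; /p/ → [ʂ] before /ʂ/; /t/ → [θ] before /θ/): in every case the target segment becomes identical to its following neighbour, copying more than a single feature.
In [ɳettoɖɪ] the two consonants at the boundary are already identical (/t/ + /t/), so the rule applies vacuously and nothing changes.
/g/ is the segment targeted by the rule; it sits immediately before /z/, so it assimilates completely and surfaces as [z].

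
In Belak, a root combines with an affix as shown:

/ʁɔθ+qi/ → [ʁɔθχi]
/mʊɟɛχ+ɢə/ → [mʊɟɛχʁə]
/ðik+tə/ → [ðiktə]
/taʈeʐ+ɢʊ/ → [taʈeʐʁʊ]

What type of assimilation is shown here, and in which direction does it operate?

progressive manner assimilation

Underlying /q/ is realised as [χ] next to /θ/; /θ/ itself does not change.
/q/ is a stop while /θ/ is a fricative; the output [χ] is a fricative, matching the trigger — so the feature that spreads is manner.
Place and voice are unchanged, so the assimilation is partial, not total.
The other alternating forms pattern the same way: /ɢ/ → [ʁ] after /χ/ (stop → fricative, matching a fricative); /ɢ/ → [ʁ] after /ʐ/ (stop → fricative, matching a fricative) — only manner changes, and always toward the preceding segment.
Nothing changes in [ðiktə]: there the adjacent consonants already agree in manner (/t/ and /k/ are both stops), so this form is consistent with the same rule.
The trigger is the preceding segment, so the direction is progressive (perseverative).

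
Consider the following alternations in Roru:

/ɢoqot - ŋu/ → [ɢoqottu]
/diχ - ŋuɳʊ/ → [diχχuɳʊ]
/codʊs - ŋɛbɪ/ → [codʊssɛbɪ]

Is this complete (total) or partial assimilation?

total assimilation

The segment that alternates is /ŋ/, which surfaces as [t] when adjacent to /t/.
The output [t] is identical to the trigger /t/ — every feature (place, manner, voicing) has been copied — so this is total assimilation.
The remaining alternations confirm this: /ŋ/ → [χ] after /χ/; /ŋ/ → [s] after /s/ — in each case the output is a copy of the preceding consonant.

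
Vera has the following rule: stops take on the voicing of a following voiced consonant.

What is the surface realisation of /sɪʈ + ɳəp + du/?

[sɪɖɳəbdu]

The rule targets /ʈ/ (voiceless retroflex stop), which sits before the trigger /ɳ/ (voiced).
A voiced retroflex stop is [ɖ], so the surface segment is [ɖ].
At the second juncture, /p/ likewise becomes [b] adjacent to /d/.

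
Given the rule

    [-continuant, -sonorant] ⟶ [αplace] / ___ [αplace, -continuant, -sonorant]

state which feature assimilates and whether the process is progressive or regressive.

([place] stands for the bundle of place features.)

regressive place assimilation

The rule copies the place features (abbreviated [place]) from the environment onto the target, so the assimilating feature is place.
Since the environment is written after the underscore, the trigger follows the target; the direction is regressive.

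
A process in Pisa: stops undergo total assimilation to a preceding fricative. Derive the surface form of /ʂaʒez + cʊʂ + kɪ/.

/c/ is the segment targeted by the rule; it sits immediately after /z/, so it assimilates completely and surfaces as [z].
At the second juncture, /k/ likewise becomes [ʂ] adjacent to /ʂ/.

[ʂaʒezzʊʂʂɪ]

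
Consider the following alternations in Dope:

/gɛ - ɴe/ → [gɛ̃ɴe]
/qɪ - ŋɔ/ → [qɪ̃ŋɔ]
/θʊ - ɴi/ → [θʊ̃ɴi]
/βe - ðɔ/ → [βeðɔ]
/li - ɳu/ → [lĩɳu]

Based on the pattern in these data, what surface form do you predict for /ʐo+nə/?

The data show regressive nasality assimilation (vowel nasalisation): /ɛ/ → [ɛ̃] before /ɴ/; /ɪ/ → [ɪ̃] before /ŋ/; /ʊ/ → [ʊ̃] before /ɴ/; /i/ → [ĩ] before /ɳ/ — a vowel is nasalised by an immediately following nasal consonant.
No change occurs in [βeðɔ] because the vowel at the boundary is adjacent to an oral consonant, not a nasal (/e/ next to /ð/).
The vowel /o/ is adjacent to the following nasal /n/, so it acquires [+nasal] and surfaces as [õ].

[ʐõnə]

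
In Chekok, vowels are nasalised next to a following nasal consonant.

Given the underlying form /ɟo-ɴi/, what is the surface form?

/o/ sits next to the nasal /ɴ/ and is therefore nasalised to [õ].

[ɟõɴi]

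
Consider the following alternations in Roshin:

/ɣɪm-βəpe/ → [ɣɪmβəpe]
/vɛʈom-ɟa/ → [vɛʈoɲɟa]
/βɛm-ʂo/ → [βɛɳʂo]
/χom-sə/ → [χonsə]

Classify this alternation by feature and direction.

regressive place assimilation

Underlying /m/ is realised as [ɲ] next to /ɟ/; /ɟ/ itself does not change.
/m/ is bilabial while /ɟ/ is palatal; the output [ɲ] is palatal, matching the trigger — so the feature that spreads is place.
Manner and voice are unchanged, so the assimilation is partial, not total.
The same holds elsewhere in the data: /m/ → [ɳ] before /ʂ/ (bilabial → retroflex, matching retroflex); /m/ → [n] before /s/ (bilabial → alveolar, matching alveolar) — only place changes, and always toward the following segment.
No alternation appears in [ɣɪmβəpe]: there the adjacent consonants already agree in place (/m/ and /β/ are both bilabial), so this form is consistent with the same rule.
Since the segment that changes precedes the conditioning segment, the assimilation is regressive.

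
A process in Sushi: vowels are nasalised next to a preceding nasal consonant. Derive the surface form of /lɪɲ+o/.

[lɪɲõ]

/o/ sits next to the nasal /ɲ/ and is therefore nasalised to [õ].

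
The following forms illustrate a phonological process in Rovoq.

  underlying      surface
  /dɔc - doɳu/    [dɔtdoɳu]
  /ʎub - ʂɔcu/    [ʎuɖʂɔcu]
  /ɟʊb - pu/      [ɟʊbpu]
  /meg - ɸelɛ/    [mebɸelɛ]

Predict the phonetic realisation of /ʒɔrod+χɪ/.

The data show regressive place assimilation: /c/ → [t] before /d/; /b/ → [ɖ] before /ʂ/; /g/ → [b] before /ɸ/. In each pair only place changes, matching the following consonant, while manner and voice stay constant.
Nothing changes in [ɟʊbpu]: there the adjacent consonants already agree in place (/b/ and /p/ are both bilabial), so this form is consistent with the same rule.
The rule targets /d/ (voiced alveolar stop), which sits before the trigger /χ/ (uvular).
Changing only its place to uvular gives [ɢ] — the voiced uvular stop.

[ʒɔroɢχɪ]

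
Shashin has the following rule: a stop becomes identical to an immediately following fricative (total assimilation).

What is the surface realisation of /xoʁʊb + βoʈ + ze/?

/b/ is the segment targeted by the rule; it sits immediately before /β/, so it assimilates completely and surfaces as [β].
The same rule applies at the second boundary: /ʈ/ → [z] next to /z/.

[xoʁʊββozze]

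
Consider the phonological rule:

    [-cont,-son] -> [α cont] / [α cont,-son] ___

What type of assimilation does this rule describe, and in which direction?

The shared variable α links the value of [cont] on the target to that of the neighbouring obstruent. [cont] distinguishes stops from fricatives — a manner-of-articulation feature — so this is manner assimilation.
Since the environment is written before the underscore, the trigger precedes the target; the direction is progressive.

progressive manner assimilation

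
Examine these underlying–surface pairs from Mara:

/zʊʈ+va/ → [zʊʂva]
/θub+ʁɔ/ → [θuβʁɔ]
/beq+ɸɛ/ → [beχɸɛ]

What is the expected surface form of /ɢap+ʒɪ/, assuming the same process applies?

[ɢaɸʒɪ]

The data show regressive manner assimilation: /ʈ/ → [ʂ] before /v/; /b/ → [β] before /ʁ/; /q/ → [χ] before /ɸ/. In each pair only manner changes, matching the following consonant, while place and voice stay constant.
The rule targets /p/ (voiceless bilabial stop), which sits before the trigger /ʒ/ (fricative).
Changing only its manner to fricative gives [ɸ] — the voiceless bilabial fricative.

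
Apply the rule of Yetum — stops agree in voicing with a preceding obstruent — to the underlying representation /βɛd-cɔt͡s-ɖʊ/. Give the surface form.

The rule targets /c/ (voiceless palatal stop), which sits after the trigger /d/ (voiced).
The voiced palatal stop is [ɟ], so /c/ → [ɟ].
At the second juncture, /ɖ/ likewise becomes [ʈ] adjacent to /t͡s/.

[βɛdɟɔt͡sʈʊ]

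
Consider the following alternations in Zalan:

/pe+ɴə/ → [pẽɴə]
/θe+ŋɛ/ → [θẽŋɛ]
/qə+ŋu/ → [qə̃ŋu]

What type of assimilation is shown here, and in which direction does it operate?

The vowel /e/ surfaces as nasalised [ẽ] next to the following nasal /ɴ/ — it has acquired the [+nasal] feature of its neighbour.
The other forms show the same pattern: /e/ → [ẽ] before /ŋ/; /ə/ → [ə̃] before /ŋ/ — each time a vowel is nasalised next to a following nasal.
Because the conditioning nasal is to the right of the vowel that changes, the process is regressive (anticipatory).

regressive nasality assimilation (vowel nasalisation)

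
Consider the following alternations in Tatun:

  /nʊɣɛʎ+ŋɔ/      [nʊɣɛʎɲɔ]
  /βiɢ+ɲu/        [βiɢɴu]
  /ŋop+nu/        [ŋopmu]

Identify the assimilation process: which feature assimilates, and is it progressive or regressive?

The segment that alternates is /ŋ/, which surfaces as [ɲ] when adjacent to /ʎ/.
The change velar → palatal matches the place of the preceding /ʎ/, identifying this as place assimilation.
Manner and voice are unchanged, so the assimilation is partial, not total.
The same holds elsewhere in the data: /ɲ/ → [ɴ] after /ɢ/ (palatal → uvular, matching uvular); /n/ → [m] after /p/ (alveolar → bilabial, matching bilabial) — only place changes, and always toward the preceding segment.
The trigger is the preceding segment, so the direction is progressive (perseverative).

progressive place assimilation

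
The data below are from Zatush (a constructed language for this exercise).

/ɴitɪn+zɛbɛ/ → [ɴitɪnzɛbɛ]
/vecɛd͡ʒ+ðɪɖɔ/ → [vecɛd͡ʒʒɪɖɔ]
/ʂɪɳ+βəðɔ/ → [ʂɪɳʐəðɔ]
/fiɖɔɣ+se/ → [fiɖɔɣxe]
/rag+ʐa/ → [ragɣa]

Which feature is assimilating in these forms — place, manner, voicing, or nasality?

place

The segment that alternates is /ð/, which surfaces as [ʒ] when adjacent to /d͡ʒ/.
The change dental → postalveolar matches the place of the preceding /d͡ʒ/, identifying this as place assimilation.
Checking the remaining alternations: /β/ → [ʐ] after /ɳ/ (bilabial → retroflex, matching retroflex); /s/ → [x] after /ɣ/ (alveolar → velar, matching velar); /ʐ/ → [ɣ] after /g/ (retroflex → velar, matching velar) — only place changes, and always toward the preceding segment.
No alternation appears in [ɴitɪnzɛbɛ]: there the adjacent consonants already agree in place (/z/ and /n/ are both alveolar), so this form is consistent with the same rule.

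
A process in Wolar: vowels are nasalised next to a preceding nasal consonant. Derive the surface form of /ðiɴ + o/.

[ðiɴõ]

/o/ sits next to the nasal /ɴ/ and is therefore nasalised to [õ].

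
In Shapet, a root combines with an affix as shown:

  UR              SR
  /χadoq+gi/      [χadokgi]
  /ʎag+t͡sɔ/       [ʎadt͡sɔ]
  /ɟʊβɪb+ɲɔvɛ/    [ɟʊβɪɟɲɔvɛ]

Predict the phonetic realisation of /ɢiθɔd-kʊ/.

The data show regressive place assimilation: /q/ → [k] before /g/; /g/ → [d] before /t͡s/; /b/ → [ɟ] before /ɲ/. In each pair only place changes, matching the following consonant, while manner and voice stay constant.
The rule targets /d/ (voiced alveolar stop), which sits before the trigger /k/ (velar).
The voiced velar stop is [g], so /d/ → [g].

[ɢiθɔgkʊ]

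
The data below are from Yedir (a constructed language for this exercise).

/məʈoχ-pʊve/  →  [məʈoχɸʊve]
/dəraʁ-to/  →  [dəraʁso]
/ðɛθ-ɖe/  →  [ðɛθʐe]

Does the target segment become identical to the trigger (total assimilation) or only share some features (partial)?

partial assimilation

Underlying /p/ is realised as [ɸ] next to /χ/; /χ/ itself does not change.
/p/ is a stop while /χ/ is a fricative; the output [ɸ] is a fricative, matching the trigger — so the feature that spreads is manner.
Place and voice are unchanged, so the assimilation is partial, not total.
The same holds elsewhere in the data: /t/ → [s] after /ʁ/ (stop → fricative, matching a fricative); /ɖ/ → [ʐ] after /θ/ (stop → fricative, matching a fricative) — only manner changes, and always toward the preceding segment.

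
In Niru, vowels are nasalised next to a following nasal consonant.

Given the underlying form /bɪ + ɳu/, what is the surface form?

/ɪ/ sits next to the nasal /ɳ/ and is therefore nasalised to [ɪ̃].

[bɪ̃ɳu]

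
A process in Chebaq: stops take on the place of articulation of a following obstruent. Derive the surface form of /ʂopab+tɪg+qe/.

/b/ is a voiced bilabial stop. The following trigger /t/ is alveolar, so /b/ must become alveolar as well.
Changing only its place to alveolar gives [d] — the voiced alveolar stop.
At the second juncture, /g/ likewise becomes [ɢ] adjacent to /q/.

[ʂopadtɪɢqe]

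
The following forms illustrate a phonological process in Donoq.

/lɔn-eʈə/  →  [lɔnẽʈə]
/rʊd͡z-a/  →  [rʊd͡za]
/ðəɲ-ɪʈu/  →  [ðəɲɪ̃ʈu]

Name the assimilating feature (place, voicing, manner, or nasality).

nasality

The vowel /e/ surfaces as nasalised [ẽ] next to the preceding nasal /n/ — it has acquired the [+nasal] feature of its neighbour.
The other form shows the same pattern: /ɪ/ → [ɪ̃] after /ɲ/ — each time a vowel is nasalised next to a preceding nasal.
No change occurs in [rʊd͡za] because the vowel at the boundary is adjacent to an oral consonant, not a nasal (/a/ next to /d͡z/).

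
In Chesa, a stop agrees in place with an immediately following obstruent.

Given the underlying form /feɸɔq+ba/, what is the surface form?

[feɸɔpba]

/q/ is a voiceless uvular stop. The following trigger /b/ is bilabial, so /q/ must become bilabial as well.
A voiceless bilabial stop is [p], so the surface segment is [p].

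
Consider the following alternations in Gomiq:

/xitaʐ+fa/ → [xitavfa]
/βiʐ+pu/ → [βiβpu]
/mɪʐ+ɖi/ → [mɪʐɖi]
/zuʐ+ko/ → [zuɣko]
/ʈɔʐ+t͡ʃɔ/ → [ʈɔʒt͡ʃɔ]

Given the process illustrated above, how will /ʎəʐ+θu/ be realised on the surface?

The data show regressive place assimilation: /ʐ/ → [v] before /f/; /ʐ/ → [β] before /p/; /ʐ/ → [ɣ] before /k/; /ʐ/ → [ʒ] before /t͡ʃ/. In each pair only place changes, matching the following consonant, while manner and voice stay constant.
Nothing changes in [mɪʐɖi]: there the adjacent consonants already agree in place (/ʐ/ and /ɖ/ are both retroflex), so this form is consistent with the same rule.
/ʐ/ is a voiced retroflex fricative. The following trigger /θ/ is dental, so /ʐ/ must become dental as well.
The voiced dental fricative is [ð], so /ʐ/ → [ð].

[ʎəðθu]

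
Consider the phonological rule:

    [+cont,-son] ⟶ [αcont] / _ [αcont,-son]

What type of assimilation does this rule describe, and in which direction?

regressive manner assimilation

The shared variable α links the value of [cont] on the target to that of the neighbouring obstruent. [cont] distinguishes stops from fricatives — a manner-of-articulation feature — so this is manner assimilation.
Since the environment is written after the underscore, the trigger follows the target; the direction is regressive.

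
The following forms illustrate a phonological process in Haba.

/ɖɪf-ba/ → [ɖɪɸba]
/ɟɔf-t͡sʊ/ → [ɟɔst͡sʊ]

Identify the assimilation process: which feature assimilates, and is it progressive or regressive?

regressive place assimilation

Comparing underlying and surface forms, /f/ → [ɸ] is the alternation; the neighbouring /b/ is constant.
/f/ is labiodental while /b/ is bilabial; the output [ɸ] is bilabial, matching the trigger — so the feature that spreads is place.
Manner and voice are unchanged, so the assimilation is partial, not total.
The same holds elsewhere in the data: /f/ → [s] before /t͡s/ (labiodental → alveolar, matching alveolar) — only place changes, and always toward the following segment.
Since the segment that changes precedes the conditioning segment, the assimilation is regressive.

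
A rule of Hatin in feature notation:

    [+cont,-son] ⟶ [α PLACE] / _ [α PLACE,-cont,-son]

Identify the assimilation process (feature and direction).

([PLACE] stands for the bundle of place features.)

The shared variable α links the value of the place features (abbreviated [PLACE]) on the target to the same value on the neighbouring segment, so place is the feature that assimilates.
The conditioning segment sits to the right of the focus bar, meaning the trigger follows the segment that changes — regressive assimilation.

regressive place assimilation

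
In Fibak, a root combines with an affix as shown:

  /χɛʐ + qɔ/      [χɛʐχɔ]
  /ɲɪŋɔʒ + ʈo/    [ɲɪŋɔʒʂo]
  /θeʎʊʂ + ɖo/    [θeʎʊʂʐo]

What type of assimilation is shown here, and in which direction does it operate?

progressive manner assimilation

Comparing underlying and surface forms, /q/ → [χ] is the alternation; the neighbouring /ʐ/ is constant.
/q/ is a stop while /ʐ/ is a fricative; the output [χ] is a fricative, matching the trigger — so the feature that spreads is manner.
Place and voice are unchanged, so the assimilation is partial, not total.
Checking the remaining alternations: /ʈ/ → [ʂ] after /ʒ/ (stop → fricative, matching a fricative); /ɖ/ → [ʐ] after /ʂ/ (stop → fricative, matching a fricative) — only manner changes, and always toward the preceding segment.
The trigger is the preceding segment, so the direction is progressive (perseverative).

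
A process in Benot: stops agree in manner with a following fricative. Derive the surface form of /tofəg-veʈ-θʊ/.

[tofəɣveʂθʊ]

The rule targets /g/ (voiced velar stop), which sits before the trigger /v/ (fricative).
The voiced velar fricative is [ɣ], so /g/ → [ɣ].
The same rule applies at the second boundary: /ʈ/ → [ʂ] next to /θ/.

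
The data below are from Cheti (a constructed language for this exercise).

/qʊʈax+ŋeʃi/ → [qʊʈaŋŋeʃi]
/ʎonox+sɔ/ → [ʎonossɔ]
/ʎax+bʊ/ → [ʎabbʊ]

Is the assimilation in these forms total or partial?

total assimilation

Underlying /x/ is realised as [ŋ] next to /ŋ/; /ŋ/ itself does not change.
The output [ŋ] is identical to the trigger /ŋ/ — every feature (place, manner, voicing) has been copied — so this is total assimilation.
The other forms behave the same way: /x/ → [s] before /s/; /x/ → [b] before /b/ — in each case the output is a copy of the following consonant.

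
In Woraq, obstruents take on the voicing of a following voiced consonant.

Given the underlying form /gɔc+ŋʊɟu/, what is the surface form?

[gɔɟŋʊɟu]

/c/ is a voiceless palatal stop. The following trigger /ŋ/ is voiced, so /c/ must become voiced as well.
A voiced palatal stop is [ɟ], so the surface segment is [ɟ].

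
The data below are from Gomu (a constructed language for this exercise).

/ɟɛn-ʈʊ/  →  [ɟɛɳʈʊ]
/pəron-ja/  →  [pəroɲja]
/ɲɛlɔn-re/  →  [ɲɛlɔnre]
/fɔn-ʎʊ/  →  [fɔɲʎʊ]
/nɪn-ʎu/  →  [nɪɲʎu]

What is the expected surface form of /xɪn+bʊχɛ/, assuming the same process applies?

The data show regressive place assimilation: /n/ → [ɳ] before /ʈ/; /n/ → [ɲ] before /j/; /n/ → [ɲ] before /ʎ/. In each pair only place changes, matching the following consonant, while manner and voice stay constant.
Nothing changes in [ɲɛlɔnre]: there the adjacent consonants already agree in place (/n/ and /r/ are both alveolar), so this form is consistent with the same rule.
/n/ is a voiced alveolar nasal. The following trigger /b/ is bilabial, so /n/ must become bilabial as well.
A voiced bilabial nasal is [m], so the surface segment is [m].

[xɪmbʊχɛ]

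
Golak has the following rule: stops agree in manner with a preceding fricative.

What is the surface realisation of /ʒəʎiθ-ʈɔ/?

/ʈ/ is a voiceless retroflex stop. The preceding trigger /θ/ is a fricative, so /ʈ/ must become a fricative as well.
A voiceless retroflex fricative is [ʂ], so the surface segment is [ʂ].

[ʒəʎiθʂɔ]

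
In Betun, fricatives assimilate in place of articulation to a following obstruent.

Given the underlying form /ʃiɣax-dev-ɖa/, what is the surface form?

The rule targets /x/ (voiceless velar fricative), which sits before the trigger /d/ (alveolar).
A voiceless alveolar fricative is [s], so the surface segment is [s].
At the second juncture, /v/ likewise becomes [ʐ] adjacent to /ɖ/.

[ʃiɣasdeʐɖa]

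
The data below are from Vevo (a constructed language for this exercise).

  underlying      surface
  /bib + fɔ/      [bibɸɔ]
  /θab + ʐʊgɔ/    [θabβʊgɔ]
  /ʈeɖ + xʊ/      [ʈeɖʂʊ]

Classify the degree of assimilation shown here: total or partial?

partial assimilation

Underlying /f/ is realised as [ɸ] next to /b/; /b/ itself does not change.
/f/ is labiodental while /b/ is bilabial; the output [ɸ] is bilabial, matching the trigger — so the feature that spreads is place.
Manner and voice are unchanged, so the assimilation is partial, not total.
The same holds elsewhere in the data: /ʐ/ → [β] after /b/ (retroflex → bilabial, matching bilabial); /x/ → [ʂ] after /ɖ/ (velar → retroflex, matching retroflex) — only place changes, and always toward the preceding segment.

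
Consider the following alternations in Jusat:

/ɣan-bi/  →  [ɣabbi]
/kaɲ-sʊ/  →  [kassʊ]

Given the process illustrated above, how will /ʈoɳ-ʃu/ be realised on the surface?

The data show regressive total assimilation (/n/ → [b] before /b/; /ɲ/ → [s] before /s/): in every case the target segment becomes identical to its following neighbour, copying more than a single feature.
/ɳ/ is the segment targeted by the rule; it sits immediately before /ʃ/, so it assimilates completely and surfaces as [ʃ].

[ʈoʃʃu]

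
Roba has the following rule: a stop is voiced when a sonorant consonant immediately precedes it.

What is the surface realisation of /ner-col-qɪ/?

The rule targets /c/ (voiceless palatal stop), which sits after the trigger /r/ (voiced).
A voiced palatal stop is [ɟ], so the surface segment is [ɟ].
At the second juncture, /q/ likewise becomes [ɢ] adjacent to /l/.

[nerɟolɢɪ]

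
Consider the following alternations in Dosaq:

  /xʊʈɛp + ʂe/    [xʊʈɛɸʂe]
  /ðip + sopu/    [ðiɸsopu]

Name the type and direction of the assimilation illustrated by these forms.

regressive manner assimilation

Underlying /p/ is realised as [ɸ] next to /ʂ/; /ʂ/ itself does not change.
/p/ is a stop while /ʂ/ is a fricative; the output [ɸ] is a fricative, matching the trigger — so the feature that spreads is manner.
Place and voice are unchanged, so the assimilation is partial, not total.
Checking the remaining alternation: /p/ → [ɸ] before /s/ (stop → fricative, matching a fricative) — only manner changes, and always toward the following segment.
Since the segment that changes precedes the conditioning segment, the assimilation is regressive.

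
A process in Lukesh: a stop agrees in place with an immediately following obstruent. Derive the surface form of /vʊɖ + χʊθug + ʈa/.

[vʊɢχʊθuɖʈa]

The rule targets /ɖ/ (voiced retroflex stop), which sits before the trigger /χ/ (uvular).
The voiced uvular stop is [ɢ], so /ɖ/ → [ɢ].
At the second juncture, /g/ likewise becomes [ɖ] adjacent to /ʈ/.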